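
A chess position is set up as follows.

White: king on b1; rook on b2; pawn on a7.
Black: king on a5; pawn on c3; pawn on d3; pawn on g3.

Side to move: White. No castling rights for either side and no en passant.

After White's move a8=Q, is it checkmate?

yes

After a8=Q: black king on a5; in check: yes, from the white queen on a8.
King squares — a4: attacked by Qa8; b4: attacked by Rb2; b5: attacked by Rb2; a6: attacked by Qa8; b6: attacked by Rb2.
Black has no legal moves → checkmate.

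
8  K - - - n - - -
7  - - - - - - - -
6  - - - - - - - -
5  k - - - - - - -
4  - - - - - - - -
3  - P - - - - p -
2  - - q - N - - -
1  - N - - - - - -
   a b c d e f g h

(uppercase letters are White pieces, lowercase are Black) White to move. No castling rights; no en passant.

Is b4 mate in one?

After b4: black king on a5; in check: yes, from the white pawn on b4.
Black has 5 legal replies: Kb6, Ka6, Kb5, Kxb4, Ka4.
In check but a legal move exists → not checkmate.

no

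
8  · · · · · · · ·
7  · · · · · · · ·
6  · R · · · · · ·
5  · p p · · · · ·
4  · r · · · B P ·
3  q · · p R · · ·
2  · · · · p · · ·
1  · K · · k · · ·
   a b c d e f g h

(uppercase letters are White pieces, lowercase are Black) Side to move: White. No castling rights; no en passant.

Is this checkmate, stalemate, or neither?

White to move; white king on b1.
In check: yes, from the black rook on b4.
King squares — a1: attacked by Qa3; c1: attacked by Qa3; a2: attacked by Qa3; b2: attacked by Qa3; c2: attacked by Pd3.
Legal moves for White: none.
In check with no legal moves → checkmate.

checkmate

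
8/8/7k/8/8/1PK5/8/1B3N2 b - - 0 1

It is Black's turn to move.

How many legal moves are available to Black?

Black to move; king on h6.
In check: no.
Legal moves: Kg7, Kh5, Kg5.
Count: 3.

3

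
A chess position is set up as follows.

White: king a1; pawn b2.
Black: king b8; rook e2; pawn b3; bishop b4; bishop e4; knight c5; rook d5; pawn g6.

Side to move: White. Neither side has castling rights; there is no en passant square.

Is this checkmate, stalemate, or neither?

White to move; white king on a1.
In check: no.
King squares — b1: attacked by Be4; a2: attacked by Pb3; b2: own pawn.
Legal moves for White: none.
Not in check and no legal moves → stalemate.

stalemate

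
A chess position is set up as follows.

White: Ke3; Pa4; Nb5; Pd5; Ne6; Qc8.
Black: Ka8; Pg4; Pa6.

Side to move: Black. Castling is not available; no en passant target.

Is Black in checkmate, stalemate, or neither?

checkmate

Black to move; black king on a8.
In check: yes, from the white queen on c8.
King squares — a7: attacked by Nb5; b7: attacked by Qc8; b8: attacked by Qc8.
Legal moves for Black: none.
In check with no legal moves → checkmate.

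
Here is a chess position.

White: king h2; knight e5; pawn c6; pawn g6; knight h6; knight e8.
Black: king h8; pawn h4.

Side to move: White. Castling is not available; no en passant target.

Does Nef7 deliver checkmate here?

yes

After Nef7: black king on h8; in check: yes, from the white knight on f7.
King squares — g7: attacked by Ne8; h7: attacked by Pg6; g8: attacked by Nh6.
Black has no legal moves → checkmate.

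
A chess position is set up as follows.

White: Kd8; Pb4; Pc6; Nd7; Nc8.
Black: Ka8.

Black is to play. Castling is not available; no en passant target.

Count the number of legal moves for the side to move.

Black to move; king on a8.
In check: no.
Legal moves: none.
Count: 0.

0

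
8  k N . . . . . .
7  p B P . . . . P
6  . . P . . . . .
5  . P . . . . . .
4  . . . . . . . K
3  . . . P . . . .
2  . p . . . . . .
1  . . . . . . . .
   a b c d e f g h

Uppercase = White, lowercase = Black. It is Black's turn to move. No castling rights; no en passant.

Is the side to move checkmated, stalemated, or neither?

Black to move; black king on a8.
In check: yes, from the white bishop on b7.
King squares — a7: own pawn; b7: attacked by Pc6; b8: attacked by Pc7.
Legal moves for Black: none.
In check with no legal moves → checkmate.

checkmate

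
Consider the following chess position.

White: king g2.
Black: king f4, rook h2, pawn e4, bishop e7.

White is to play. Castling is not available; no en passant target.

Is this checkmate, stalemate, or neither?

White to move; white king on g2.
In check: yes, from the black rook on h2.
King squares — f1: available; g1: available; h1: attacked by Rh2; f2: attacked by Rh2; h2: available; f3: attacked by Pe4; g3: attacked by Kf4; h3: attacked by Rh2.
Legal moves for White: Kxh2, Kg1, Kf1.
White is in check but has 3 legal moves → neither.

neither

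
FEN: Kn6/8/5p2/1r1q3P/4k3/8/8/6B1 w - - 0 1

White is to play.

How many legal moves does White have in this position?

1

White to move; king on a8.
In check: yes, from the black queen on d5.
Legal moves: Ka7.
Count: 1.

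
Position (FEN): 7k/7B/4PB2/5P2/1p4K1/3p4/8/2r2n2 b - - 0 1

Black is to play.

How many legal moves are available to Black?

Black to move; king on h8.
In check: yes, from the white bishop on f6.
Legal moves: Kxh7.
Count: 1.

1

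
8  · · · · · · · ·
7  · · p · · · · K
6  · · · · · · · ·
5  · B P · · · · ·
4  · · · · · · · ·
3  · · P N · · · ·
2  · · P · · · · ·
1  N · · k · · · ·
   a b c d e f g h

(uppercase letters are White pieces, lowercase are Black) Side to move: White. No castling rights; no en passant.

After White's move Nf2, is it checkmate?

no

After Nf2: black king on d1; in check: yes, from the white knight on f2.
Black has 3 legal replies: Kd2, Ke1, Kc1.
In check but a legal move exists → not checkmate.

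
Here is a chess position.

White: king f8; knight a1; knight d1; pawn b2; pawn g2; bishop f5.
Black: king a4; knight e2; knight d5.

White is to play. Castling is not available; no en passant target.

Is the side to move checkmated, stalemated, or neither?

White to move; white king on f8.
In check: no.
Legal moves for White include: Kg8, Ke8, Kg7, Kf7, Bc8, Bh7, Bd7+, Bg6, Be6, Bg4, Be4, Bh3, Bd3, Bc2+, Bb1, Ne3, Nc3+, Nf2, ... (list truncated; more exist).
White has legal moves and is not in check → neither.

neither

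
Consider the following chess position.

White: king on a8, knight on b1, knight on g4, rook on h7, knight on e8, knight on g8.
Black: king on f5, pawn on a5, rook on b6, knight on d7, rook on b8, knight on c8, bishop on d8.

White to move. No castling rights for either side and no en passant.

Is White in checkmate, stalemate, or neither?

White to move; white king on a8.
In check: yes, from the black rook on b8.
King squares — a7: attacked by Nc8; b7: attacked by Rb6; b8: attacked by Rb6.
Legal moves for White: none.
In check with no legal moves → checkmate.

checkmate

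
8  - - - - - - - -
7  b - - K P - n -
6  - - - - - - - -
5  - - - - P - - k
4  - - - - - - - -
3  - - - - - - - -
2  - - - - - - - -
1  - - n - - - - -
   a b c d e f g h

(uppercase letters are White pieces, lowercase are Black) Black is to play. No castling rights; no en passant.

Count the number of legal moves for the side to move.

19

Black to move; king on h5.
In check: no.
Legal moves: Ne8, Ne6, Nf5, Bb8, Bb6, Bc5, Bd4, Be3, Bf2, Bg1, Kh6, Kg6, Kg5, Kh4, Kg4, Nd3, Nb3, Ne2, Na2.
Count: 19.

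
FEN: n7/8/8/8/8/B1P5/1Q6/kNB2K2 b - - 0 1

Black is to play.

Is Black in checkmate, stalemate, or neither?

Black to move; black king on a1.
In check: yes, from the white queen on b2.
King squares — b1: attacked by Qb2; a2: attacked by Qb2; b2: attacked by Bc1.
Legal moves for Black: none.
In check with no legal moves → checkmate.

checkmate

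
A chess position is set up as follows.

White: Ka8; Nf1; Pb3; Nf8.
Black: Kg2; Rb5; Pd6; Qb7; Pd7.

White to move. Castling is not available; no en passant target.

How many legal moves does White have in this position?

0

White to move; king on a8.
In check: yes, from the black queen on b7.
Legal moves: none.
Count: 0.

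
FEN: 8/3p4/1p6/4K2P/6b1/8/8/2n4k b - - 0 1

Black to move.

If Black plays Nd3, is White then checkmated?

no

After Nd3: white king on e5; in check: yes, from the black knight on d3.
White has 5 legal replies: Kf6, Kd6, Kd5, Ke4, Kd4.
In check but a legal move exists → not checkmate.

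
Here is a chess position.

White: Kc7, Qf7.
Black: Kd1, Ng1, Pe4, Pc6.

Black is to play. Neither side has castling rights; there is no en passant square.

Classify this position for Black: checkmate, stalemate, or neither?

Black to move; black king on d1.
In check: no.
Legal moves for Black: Nh3, Nf3, Ne2, Ke2, Kd2, Kc2, Ke1, Kc1, c5, e3.
Black has 10 legal moves and is not in check → neither.

neither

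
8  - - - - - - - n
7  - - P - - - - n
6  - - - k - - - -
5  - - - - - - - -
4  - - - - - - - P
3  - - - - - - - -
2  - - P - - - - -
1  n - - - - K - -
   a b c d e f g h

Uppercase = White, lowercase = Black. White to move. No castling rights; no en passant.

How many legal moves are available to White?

White to move; king on f1.
In check: no.
Legal moves: Kg2, Kf2, Ke2, Kg1, Ke1, c8=Q, c8=R, c8=B, c8=N+, h5, c3, c4.
Count: 12.

12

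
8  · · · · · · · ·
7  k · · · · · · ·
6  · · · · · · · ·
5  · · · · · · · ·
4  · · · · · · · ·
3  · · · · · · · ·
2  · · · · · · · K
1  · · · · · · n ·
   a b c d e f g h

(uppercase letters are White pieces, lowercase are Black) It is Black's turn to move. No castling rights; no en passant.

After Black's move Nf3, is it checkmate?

After Nf3: white king on h2; in check: yes, from the black knight on f3.
White has 4 legal replies: Kh3, Kg3, Kg2, Kh1.
In check but a legal move exists → not checkmate.

no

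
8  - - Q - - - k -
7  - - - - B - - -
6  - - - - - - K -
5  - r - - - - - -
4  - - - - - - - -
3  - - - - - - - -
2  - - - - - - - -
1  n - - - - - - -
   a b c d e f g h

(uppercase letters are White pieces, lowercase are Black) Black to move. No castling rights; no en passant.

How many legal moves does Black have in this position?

0

Black to move; king on g8.
In check: yes, from the white queen on c8.
Legal moves: none.
Count: 0.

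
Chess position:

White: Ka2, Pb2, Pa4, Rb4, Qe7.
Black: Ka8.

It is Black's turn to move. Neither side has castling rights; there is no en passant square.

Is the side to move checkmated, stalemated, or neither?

Black to move; black king on a8.
In check: no.
King squares — a7: attacked by Qe7; b7: attacked by Rb4; b8: attacked by Rb4.
Legal moves for Black: none.
Not in check and no legal moves → stalemate.

stalemate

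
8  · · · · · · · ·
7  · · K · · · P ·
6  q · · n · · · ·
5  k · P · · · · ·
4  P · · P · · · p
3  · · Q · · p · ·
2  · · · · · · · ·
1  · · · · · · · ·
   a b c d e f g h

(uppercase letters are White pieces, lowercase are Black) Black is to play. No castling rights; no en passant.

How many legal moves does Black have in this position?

1

Black to move; king on a5.
In check: yes, from the white queen on c3.
Legal moves: Kxa4.
Count: 1.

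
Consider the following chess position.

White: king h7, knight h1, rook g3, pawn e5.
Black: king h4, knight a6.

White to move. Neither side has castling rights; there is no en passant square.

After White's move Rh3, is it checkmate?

After Rh3: black king on h4; in check: yes, from the white rook on h3.
Black has 3 legal replies: Kg5, Kg4, Kxh3.
In check but a legal move exists → not checkmate.

no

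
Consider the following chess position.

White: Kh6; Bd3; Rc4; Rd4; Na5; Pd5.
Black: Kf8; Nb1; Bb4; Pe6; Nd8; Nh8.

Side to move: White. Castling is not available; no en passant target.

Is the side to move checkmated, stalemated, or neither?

neither

White to move; white king on h6.
In check: no.
Legal moves for White include: Kh7, Kh5, Kg5, Nb7, Nc6, Nb3, Rh4, Rg4, Rf4+, Re4, Rc8, Rc7, Rc6, Rc5, Rxb4, Rc3, Rc2, Rc1, ... (list truncated; more exist).
White has legal moves and is not in check → neither.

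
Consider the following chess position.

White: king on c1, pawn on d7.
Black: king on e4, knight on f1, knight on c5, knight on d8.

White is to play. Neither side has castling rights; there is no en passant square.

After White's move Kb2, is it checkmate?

After Kb2: black king on e4; in check: no.
Black is not in check, so this cannot be checkmate.

no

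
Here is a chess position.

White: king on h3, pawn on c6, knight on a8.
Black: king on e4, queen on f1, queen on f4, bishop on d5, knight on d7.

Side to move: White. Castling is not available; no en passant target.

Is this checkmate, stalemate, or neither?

checkmate

White to move; white king on h3.
In check: yes, from the black queen on f1.
King squares — g2: attacked by Qf1; h2: attacked by Qf4; g3: attacked by Qf4; g4: attacked by Qf4; h4: attacked by Qf4.
Legal moves for White: none.
In check with no legal moves → checkmate.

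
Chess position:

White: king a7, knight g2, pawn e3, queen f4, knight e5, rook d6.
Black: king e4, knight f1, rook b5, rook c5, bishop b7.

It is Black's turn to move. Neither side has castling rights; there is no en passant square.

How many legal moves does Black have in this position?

Black to move; king on e4.
In check: yes, from the white queen on f4.
Legal moves: none.
Count: 0.

0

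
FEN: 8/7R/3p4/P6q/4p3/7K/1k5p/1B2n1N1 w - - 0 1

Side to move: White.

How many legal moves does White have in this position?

2

White to move; king on h3.
In check: yes, from the black queen on h5.
Legal moves: Kg3, Rxh5.
Count: 2.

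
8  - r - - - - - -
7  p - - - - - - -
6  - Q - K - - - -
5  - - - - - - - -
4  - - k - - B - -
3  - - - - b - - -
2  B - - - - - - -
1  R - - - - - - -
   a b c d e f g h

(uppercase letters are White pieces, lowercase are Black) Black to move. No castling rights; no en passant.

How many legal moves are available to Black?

2

Black to move; king on c4.
In check: yes, from the white bishop on a2.
Legal moves: Kd3, Kc3.
Count: 2.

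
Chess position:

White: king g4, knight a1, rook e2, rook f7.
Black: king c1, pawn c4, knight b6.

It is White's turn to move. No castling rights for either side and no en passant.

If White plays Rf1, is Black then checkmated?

yes

After Rf1: black king on c1; in check: yes, from the white rook on f1.
King squares — b1: attacked by Rf1; d1: attacked by Rf1; b2: attacked by Re2; c2: attacked by Na1; d2: attacked by Re2.
Black has no legal moves → checkmate.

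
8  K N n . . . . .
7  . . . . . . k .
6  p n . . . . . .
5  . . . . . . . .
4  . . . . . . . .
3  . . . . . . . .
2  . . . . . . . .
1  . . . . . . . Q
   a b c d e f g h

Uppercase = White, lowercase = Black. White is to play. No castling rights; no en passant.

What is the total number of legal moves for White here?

White to move; king on a8.
In check: yes, from the black knight on b6.
Legal moves: Kb7.
Count: 1.

1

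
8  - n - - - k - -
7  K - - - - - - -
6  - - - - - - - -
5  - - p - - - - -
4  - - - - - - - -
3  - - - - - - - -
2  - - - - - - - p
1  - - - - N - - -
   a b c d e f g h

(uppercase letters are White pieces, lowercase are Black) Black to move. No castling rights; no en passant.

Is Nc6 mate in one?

After Nc6: white king on a7; in check: yes, from the black knight on c6.
White has 4 legal replies: Ka8, Kb7, Kb6, Ka6.
In check but a legal move exists → not checkmate.

no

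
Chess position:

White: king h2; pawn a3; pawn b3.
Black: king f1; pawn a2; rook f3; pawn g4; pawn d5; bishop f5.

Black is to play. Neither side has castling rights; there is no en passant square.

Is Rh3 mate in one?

yes

After Rh3: white king on h2; in check: yes, from the black rook on h3.
King squares — g1: attacked by Kf1; h1: attacked by Rh3; g2: attacked by Kf1; g3: attacked by Rh3; h3: attacked by Pg4.
White has no legal moves → checkmate.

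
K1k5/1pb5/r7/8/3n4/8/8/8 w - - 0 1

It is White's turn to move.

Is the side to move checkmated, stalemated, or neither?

checkmate

White to move; white king on a8.
In check: yes, from the black rook on a6.
King squares — a7: attacked by Ra6; b7: attacked by Kc8; b8: attacked by Bc7.
Legal moves for White: none.
In check with no legal moves → checkmate.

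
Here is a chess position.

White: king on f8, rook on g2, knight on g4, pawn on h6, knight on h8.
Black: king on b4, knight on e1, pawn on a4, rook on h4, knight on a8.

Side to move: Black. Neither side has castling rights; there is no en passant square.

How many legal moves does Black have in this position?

20

Black to move; king on b4.
In check: no.
Legal moves: Nc7, Nb6, Rxh6, Rh5, Rxg4, Rh3, Rh2, Rh1, Kc5, Kb5, Ka5, Kc4, Kc3, Kb3, Ka3, Nf3, Nd3, Nxg2, Nc2, a3.
Count: 20.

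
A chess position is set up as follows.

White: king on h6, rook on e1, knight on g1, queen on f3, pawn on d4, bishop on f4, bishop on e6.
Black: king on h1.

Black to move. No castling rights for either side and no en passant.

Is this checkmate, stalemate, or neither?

Black to move; black king on h1.
In check: yes, from the white queen on f3.
King squares — g1: attacked by Re1; g2: attacked by Qf3; h2: attacked by Bf4.
Legal moves for Black: none.
In check with no legal moves → checkmate.

checkmate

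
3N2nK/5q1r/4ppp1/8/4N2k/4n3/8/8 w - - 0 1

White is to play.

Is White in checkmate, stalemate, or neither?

checkmate

White to move; white king on h8.
In check: yes, from the black rook on h7.
King squares — g7: attacked by Qf7; h7: attacked by Qf7; g8: attacked by Qf7.
Legal moves for White: none.
In check with no legal moves → checkmate.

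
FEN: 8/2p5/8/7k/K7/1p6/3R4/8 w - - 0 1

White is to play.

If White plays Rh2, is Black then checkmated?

After Rh2: black king on h5; in check: yes, from the white rook on h2.
Black has 3 legal replies: Kg6, Kg5, Kg4.
In check but a legal move exists → not checkmate.

no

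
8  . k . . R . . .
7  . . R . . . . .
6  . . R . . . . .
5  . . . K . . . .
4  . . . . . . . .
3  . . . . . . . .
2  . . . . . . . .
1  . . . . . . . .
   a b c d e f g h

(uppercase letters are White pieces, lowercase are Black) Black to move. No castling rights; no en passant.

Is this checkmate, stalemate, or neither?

Black to move; black king on b8.
In check: yes, from the white rook on e8.
King squares — a7: attacked by Rc7; b7: attacked by Rc7; c7: attacked by Rc6; a8: attacked by Re8; c8: attacked by Rc7.
Legal moves for Black: none.
In check with no legal moves → checkmate.

checkmate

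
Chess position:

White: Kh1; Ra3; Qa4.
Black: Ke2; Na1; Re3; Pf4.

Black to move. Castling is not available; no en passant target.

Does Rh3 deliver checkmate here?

After Rh3: white king on h1; in check: yes, from the black rook on h3.
White has 3 legal replies: Kg2, Kg1, Rxh3.
In check but a legal move exists → not checkmate.

no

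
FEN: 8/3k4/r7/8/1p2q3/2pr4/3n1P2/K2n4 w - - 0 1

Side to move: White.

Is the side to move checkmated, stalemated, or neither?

checkmate

White to move; white king on a1.
In check: yes, from the black rook on a6.
King squares — b1: attacked by Nd2; a2: attacked by Ra6; b2: attacked by Nd1.
Legal moves for White: none.
In check with no legal moves → checkmate.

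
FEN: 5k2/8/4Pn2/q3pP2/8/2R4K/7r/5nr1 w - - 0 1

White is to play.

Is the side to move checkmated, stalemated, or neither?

White to move; white king on h3.
In check: yes, from the black rook on h2.
King squares — g2: attacked by Rg1; h2: attacked by Nf1; g3: attacked by Nf1; g4: attacked by Rg1; h4: attacked by Rh2.
Legal moves for White: none.
In check with no legal moves → checkmate.

checkmate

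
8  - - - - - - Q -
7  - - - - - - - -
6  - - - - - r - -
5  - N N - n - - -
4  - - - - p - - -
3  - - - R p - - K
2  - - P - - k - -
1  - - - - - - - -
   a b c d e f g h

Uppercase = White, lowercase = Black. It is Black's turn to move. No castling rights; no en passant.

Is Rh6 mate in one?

After Rh6: white king on h3; in check: yes, from the black rook on h6.
King squares — g2: attacked by Kf2; h2: attacked by Rh6; g3: attacked by Kf2; g4: attacked by Ne5; h4: attacked by Rh6.
White has no legal moves → checkmate.

yes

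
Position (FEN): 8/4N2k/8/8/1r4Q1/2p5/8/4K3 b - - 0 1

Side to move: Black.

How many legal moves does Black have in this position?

Black to move; king on h7.
In check: no.
Legal moves: Kh8, Kh6, Rb8, Rb7, Rb6, Rb5, Rxg4, Rf4, Re4+, Rd4, Rc4, Ra4, Rb3, Rb2, Rb1+, c2.
Count: 16.

16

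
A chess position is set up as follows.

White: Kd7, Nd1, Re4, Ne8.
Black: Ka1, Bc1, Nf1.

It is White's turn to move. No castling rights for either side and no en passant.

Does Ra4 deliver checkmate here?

After Ra4: black king on a1; in check: yes, from the white rook on a4.
Black has 2 legal replies: Kb1, Ba3.
In check but a legal move exists → not checkmate.

no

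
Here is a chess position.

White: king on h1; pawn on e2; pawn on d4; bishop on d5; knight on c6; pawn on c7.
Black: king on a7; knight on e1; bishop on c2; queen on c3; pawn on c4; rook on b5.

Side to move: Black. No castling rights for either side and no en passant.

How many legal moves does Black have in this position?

4

Black to move; king on a7.
In check: yes, from the white knight on c6.
Legal moves: Ka8, Kb7, Kb6, Ka6.
Count: 4.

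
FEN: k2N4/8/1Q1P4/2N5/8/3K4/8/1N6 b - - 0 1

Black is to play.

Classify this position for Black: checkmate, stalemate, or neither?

Black to move; black king on a8.
In check: no.
King squares — a7: attacked by Qb6; b7: attacked by Nc5; b8: attacked by Qb6.
Legal moves for Black: none.
Not in check and no legal moves → stalemate.

stalemate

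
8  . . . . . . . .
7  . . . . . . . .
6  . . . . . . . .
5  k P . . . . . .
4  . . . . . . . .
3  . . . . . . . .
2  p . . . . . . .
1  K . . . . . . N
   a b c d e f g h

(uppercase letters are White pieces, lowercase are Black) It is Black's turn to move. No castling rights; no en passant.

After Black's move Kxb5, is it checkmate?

no

After Kxb5: white king on a1; in check: no.
White is not in check, so this cannot be checkmate.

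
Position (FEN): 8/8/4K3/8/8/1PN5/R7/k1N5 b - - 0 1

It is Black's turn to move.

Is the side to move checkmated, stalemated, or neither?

Black to move; black king on a1.
In check: yes, from the white rook on a2.
King squares — b1: attacked by Nc3; a2: attacked by Nc1; b2: attacked by Ra2.
Legal moves for Black: none.
In check with no legal moves → checkmate.

checkmate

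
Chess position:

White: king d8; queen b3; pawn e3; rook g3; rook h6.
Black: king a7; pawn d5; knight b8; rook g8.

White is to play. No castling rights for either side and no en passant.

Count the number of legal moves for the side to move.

White to move; king on d8.
In check: yes, from the black rook on g8.
Legal moves: Ke7, Kc7, Rxg8.
Count: 3.

3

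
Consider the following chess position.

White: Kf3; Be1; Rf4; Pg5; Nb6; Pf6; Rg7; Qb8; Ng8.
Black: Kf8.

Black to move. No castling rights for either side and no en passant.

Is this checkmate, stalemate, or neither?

checkmate

Black to move; black king on f8.
In check: yes, from the white queen on b8.
King squares — e7: attacked by Pf6; f7: attacked by Rg7; g7: attacked by Pf6; e8: attacked by Qb8; g8: attacked by Rg7.
Legal moves for Black: none.
In check with no legal moves → checkmate.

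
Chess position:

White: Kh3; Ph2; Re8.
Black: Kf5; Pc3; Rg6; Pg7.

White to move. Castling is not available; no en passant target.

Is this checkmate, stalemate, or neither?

White to move; white king on h3.
In check: no.
Legal moves for White: Rh8, Rg8, Rf8+, Rd8, Rc8, Rb8, Ra8, Re7, Re6, Re5+, Re4, Re3, Re2, Re1, Kh4.
White has 15 legal moves and is not in check → neither.

neither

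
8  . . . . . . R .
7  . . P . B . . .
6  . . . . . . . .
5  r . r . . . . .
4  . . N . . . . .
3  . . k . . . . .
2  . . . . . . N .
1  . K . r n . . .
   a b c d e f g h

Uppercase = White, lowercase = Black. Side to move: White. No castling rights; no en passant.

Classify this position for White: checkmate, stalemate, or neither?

checkmate

White to move; white king on b1.
In check: yes, from the black rook on d1.
King squares — a1: attacked by Rd1; c1: attacked by Rd1; a2: attacked by Ra5; b2: attacked by Kc3; c2: attacked by Ne1.
Legal moves for White: none.
In check with no legal moves → checkmate.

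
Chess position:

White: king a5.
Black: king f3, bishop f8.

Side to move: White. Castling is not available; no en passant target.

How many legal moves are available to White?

4

White to move; king on a5.
In check: no.
Legal moves: Kb6, Ka6, Kb5, Ka4.
Count: 4.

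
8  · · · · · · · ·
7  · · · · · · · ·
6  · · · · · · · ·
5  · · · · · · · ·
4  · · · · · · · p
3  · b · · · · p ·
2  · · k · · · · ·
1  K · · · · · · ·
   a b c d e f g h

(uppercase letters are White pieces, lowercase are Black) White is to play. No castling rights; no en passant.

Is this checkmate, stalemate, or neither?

White to move; white king on a1.
In check: no.
King squares — b1: attacked by Kc2; a2: attacked by Bb3; b2: attacked by Kc2.
Legal moves for White: none.
Not in check and no legal moves → stalemate.

stalemate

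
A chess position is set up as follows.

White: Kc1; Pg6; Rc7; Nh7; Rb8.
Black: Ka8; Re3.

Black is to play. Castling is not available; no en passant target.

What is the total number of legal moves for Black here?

1

Black to move; king on a8.
In check: yes, from the white rook on b8.
Legal moves: Kxb8.
Count: 1.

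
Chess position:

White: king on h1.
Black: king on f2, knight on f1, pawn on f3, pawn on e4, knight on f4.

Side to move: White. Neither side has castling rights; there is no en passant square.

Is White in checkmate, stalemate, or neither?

White to move; white king on h1.
In check: no.
King squares — g1: attacked by Kf2; g2: attacked by Kf2; h2: attacked by Nf1.
Legal moves for White: none.
Not in check and no legal moves → stalemate.

stalemate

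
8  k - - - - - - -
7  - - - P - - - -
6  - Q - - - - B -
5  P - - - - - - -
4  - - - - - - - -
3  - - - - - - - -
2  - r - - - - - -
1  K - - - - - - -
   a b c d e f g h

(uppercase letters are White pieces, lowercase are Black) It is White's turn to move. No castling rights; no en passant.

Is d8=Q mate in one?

yes

After d8=Q: black king on a8; in check: yes, from the white queen on d8.
King squares — a7: attacked by Qb6; b7: attacked by Qb6; b8: attacked by Qb6.
Black has no legal moves → checkmate.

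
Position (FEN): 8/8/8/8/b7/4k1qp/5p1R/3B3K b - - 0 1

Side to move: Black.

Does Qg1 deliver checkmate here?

yes

After Qg1: white king on h1; in check: yes, from the black queen on g1.
King squares — g1: attacked by Pf2; g2: attacked by Qg1; h2: own rook.
White has no legal moves → checkmate.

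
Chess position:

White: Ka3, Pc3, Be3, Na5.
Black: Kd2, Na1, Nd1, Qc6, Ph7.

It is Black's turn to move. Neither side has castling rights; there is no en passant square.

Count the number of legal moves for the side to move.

Black to move; king on d2.
In check: yes, from the white bishop on e3.
Legal moves: Kxe3, Kd3, Kxc3, Ke2, Kc2, Ke1, Nxe3.
Count: 7.

7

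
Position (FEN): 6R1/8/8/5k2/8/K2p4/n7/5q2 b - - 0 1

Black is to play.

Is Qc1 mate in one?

no

After Qc1: white king on a3; in check: yes, from the black queen on c1.
White has 3 legal replies: Ka4, Kb3, Kxa2.
In check but a legal move exists → not checkmate.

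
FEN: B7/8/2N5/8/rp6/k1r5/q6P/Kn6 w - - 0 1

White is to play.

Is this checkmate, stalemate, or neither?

White to move; white king on a1.
In check: yes, from the black queen on a2.
King squares — b1: attacked by Qa2; a2: attacked by Ka3; b2: attacked by Qa2.
Legal moves for White: none.
In check with no legal moves → checkmate.

checkmate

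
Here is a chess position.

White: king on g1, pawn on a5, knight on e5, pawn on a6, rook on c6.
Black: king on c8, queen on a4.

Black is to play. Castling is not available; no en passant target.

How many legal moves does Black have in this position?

3

Black to move; king on c8.
In check: yes, from the white rook on c6.
Legal moves: Kd8, Kb8, Qxc6.
Count: 3.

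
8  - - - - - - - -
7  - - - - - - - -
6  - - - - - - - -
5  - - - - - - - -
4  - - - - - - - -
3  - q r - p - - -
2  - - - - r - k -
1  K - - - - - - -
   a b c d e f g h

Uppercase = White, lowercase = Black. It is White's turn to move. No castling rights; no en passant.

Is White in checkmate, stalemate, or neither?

White to move; white king on a1.
In check: no.
King squares — b1: attacked by Qb3; a2: attacked by Re2; b2: attacked by Re2.
Legal moves for White: none.
Not in check and no legal moves → stalemate.

stalemate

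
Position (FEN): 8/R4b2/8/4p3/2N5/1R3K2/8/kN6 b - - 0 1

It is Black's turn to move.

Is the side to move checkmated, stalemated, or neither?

checkmate

Black to move; black king on a1.
In check: yes, from the white rook on a7.
King squares — b1: attacked by Rb3; a2: attacked by Ra7; b2: attacked by Rb3.
Legal moves for Black: none.
In check with no legal moves → checkmate.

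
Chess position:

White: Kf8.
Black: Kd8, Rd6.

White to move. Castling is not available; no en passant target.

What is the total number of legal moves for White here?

White to move; king on f8.
In check: no.
Legal moves: Kg8, Kg7, Kf7.
Count: 3.

3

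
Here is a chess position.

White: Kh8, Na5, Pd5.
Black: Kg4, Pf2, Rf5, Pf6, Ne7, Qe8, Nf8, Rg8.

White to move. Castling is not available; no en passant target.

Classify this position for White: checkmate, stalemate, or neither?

White to move; white king on h8.
In check: yes, from the black rook on g8.
King squares — g7: attacked by Rg8; h7: attacked by Nf8; g8: attacked by Ne7.
Legal moves for White: none.
In check with no legal moves → checkmate.

checkmate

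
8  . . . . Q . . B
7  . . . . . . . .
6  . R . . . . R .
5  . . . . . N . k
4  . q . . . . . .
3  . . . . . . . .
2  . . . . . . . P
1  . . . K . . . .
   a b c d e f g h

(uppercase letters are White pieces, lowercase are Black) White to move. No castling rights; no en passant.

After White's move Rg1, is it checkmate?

After Rg1: black king on h5; in check: yes, from the white queen on e8.
King squares — g4: attacked by Rg1; h4: attacked by Nf5; g5: attacked by Rg1; g6: attacked by Rg1; h6: attacked by Nf5.
Black has no legal moves → checkmate.

yes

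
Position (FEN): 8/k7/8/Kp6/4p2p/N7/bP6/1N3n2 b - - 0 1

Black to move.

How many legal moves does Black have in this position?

Black to move; king on a7.
In check: no.
Legal moves: Kb8, Ka8, Kb7, Bg8, Bf7, Be6, Bd5, Bc4, Bb3, Bxb1, Ng3, Ne3, Nh2, Nd2, b4, h3, e3.
Count: 17.

17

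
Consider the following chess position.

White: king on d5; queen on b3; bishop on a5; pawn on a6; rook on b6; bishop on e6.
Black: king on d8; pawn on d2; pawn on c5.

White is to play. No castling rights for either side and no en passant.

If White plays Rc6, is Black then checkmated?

After Rc6: black king on d8; in check: yes, from the white bishop on a5.
Black has 2 legal replies: Ke8, Ke7.
In check but a legal move exists → not checkmate.

no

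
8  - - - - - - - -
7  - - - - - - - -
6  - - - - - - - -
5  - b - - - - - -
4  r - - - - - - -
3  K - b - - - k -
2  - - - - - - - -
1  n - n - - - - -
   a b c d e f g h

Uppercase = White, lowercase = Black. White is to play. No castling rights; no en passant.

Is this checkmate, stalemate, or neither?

White to move; white king on a3.
In check: yes, from the black rook on a4.
King squares — a2: attacked by Nc1; b2: attacked by Bc3; b3: attacked by Na1; a4: attacked by Bb5; b4: attacked by Bc3.
Legal moves for White: none.
In check with no legal moves → checkmate.

checkmate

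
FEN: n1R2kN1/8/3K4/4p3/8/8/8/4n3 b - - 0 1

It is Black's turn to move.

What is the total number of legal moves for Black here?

2

Black to move; king on f8.
In check: yes, from the white rook on c8.
Legal moves: Kg7, Kf7.
Count: 2.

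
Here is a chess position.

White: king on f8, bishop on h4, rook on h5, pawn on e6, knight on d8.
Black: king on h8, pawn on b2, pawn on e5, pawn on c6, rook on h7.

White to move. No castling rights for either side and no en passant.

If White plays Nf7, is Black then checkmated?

After Nf7: black king on h8; in check: yes, from the white knight on f7.
King squares — g7: attacked by Kf8; h7: own rook; g8: attacked by Kf8.
Black has no legal moves → checkmate.

yes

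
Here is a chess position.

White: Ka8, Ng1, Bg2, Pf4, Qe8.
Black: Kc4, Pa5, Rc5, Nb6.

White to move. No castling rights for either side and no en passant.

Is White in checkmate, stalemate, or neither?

White to move; white king on a8.
In check: yes, from the black knight on b6.
Legal moves for White: Kb8, Kb7, Ka7.
White is in check but has 3 legal moves → neither.

neither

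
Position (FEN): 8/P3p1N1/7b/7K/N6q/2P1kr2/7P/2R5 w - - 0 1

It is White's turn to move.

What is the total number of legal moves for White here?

White to move; king on h5.
In check: yes, from the black queen on h4.
Legal moves: Kg6, Kxh4.
Count: 2.

2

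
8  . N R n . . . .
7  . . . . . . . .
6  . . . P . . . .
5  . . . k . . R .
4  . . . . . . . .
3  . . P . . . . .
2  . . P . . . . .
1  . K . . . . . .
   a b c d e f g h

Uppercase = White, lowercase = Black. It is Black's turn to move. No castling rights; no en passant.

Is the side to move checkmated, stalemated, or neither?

neither

Black to move; black king on d5.
In check: yes, from the white rook on g5.
Legal moves for Black: Ke6, Kxd6, Ke4.
Black is in check but has 3 legal moves → neither.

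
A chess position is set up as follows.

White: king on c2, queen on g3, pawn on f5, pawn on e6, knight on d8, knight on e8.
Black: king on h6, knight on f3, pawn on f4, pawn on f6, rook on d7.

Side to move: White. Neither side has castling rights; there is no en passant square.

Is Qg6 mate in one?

yes

After Qg6: black king on h6; in check: yes, from the white queen on g6.
King squares — g5: attacked by Qg6; h5: attacked by Qg6; g6: attacked by Pf5; g7: attacked by Qg6; h7: attacked by Qg6.
Black has no legal moves → checkmate.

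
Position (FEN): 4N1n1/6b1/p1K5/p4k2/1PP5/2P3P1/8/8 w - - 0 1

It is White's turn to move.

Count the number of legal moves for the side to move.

White to move; king on c6.
In check: no.
Legal moves: Nxg7+, Nc7, Nf6, Nd6+, Kd7, Kc7, Kb7, Kd6, Kb6, Kd5, Kc5, bxa5, c5, b5, g4+.
Count: 15.

15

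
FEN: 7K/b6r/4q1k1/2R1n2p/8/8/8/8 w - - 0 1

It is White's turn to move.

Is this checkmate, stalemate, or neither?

White to move; white king on h8.
In check: yes, from the black rook on h7.
King squares — g7: attacked by Kg6; h7: attacked by Kg6; g8: attacked by Qe6.
Legal moves for White: none.
In check with no legal moves → checkmate.

checkmate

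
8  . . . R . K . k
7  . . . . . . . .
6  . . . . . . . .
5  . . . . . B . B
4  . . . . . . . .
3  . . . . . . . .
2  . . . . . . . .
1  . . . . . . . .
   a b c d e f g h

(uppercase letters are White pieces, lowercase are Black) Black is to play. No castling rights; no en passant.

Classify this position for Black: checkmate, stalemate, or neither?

stalemate

Black to move; black king on h8.
In check: no.
King squares — g7: attacked by Kf8; h7: attacked by Bf5; g8: attacked by Kf8.
Legal moves for Black: none.
Not in check and no legal moves → stalemate.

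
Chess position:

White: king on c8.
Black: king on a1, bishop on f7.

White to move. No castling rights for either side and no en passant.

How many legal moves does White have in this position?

White to move; king on c8.
In check: no.
Legal moves: Kd8, Kb8, Kd7, Kc7, Kb7.
Count: 5.

5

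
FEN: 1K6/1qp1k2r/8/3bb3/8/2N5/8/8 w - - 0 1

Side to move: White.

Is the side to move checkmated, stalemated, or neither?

White to move; white king on b8.
In check: yes, from the black queen on b7.
King squares — a7: attacked by Qb7; b7: attacked by Bd5; c7: attacked by Be5; a8: attacked by Qb7; c8: attacked by Qb7.
Legal moves for White: none.
In check with no legal moves → checkmate.

checkmate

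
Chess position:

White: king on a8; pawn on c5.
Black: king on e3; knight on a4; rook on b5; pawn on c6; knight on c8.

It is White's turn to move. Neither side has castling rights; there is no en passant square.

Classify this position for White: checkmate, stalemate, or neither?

White to move; white king on a8.
In check: no.
King squares — a7: attacked by Nc8; b7: attacked by Rb5; b8: attacked by Rb5.
Legal moves for White: none.
Not in check and no legal moves → stalemate.

stalemate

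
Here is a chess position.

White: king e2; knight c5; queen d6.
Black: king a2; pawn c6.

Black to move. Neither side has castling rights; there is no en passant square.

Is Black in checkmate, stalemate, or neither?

Black to move; black king on a2.
In check: no.
Legal moves for Black: Ka3, Kb2, Kb1, Ka1.
Black has 4 legal moves and is not in check → neither.

neither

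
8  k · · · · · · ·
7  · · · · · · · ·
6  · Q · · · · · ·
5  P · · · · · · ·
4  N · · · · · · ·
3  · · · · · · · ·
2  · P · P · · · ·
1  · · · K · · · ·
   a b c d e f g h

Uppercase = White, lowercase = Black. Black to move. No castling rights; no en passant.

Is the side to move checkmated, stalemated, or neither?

Black to move; black king on a8.
In check: no.
King squares — a7: attacked by Qb6; b7: attacked by Qb6; b8: attacked by Qb6.
Legal moves for Black: none.
Not in check and no legal moves → stalemate.

stalemate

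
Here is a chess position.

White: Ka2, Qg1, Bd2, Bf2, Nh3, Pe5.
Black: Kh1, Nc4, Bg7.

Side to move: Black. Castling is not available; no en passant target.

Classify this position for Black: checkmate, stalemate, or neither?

Black to move; black king on h1.
In check: yes, from the white queen on g1.
King squares — g1: attacked by Bf2; g2: attacked by Qg1; h2: attacked by Qg1.
Legal moves for Black: none.
In check with no legal moves → checkmate.

checkmate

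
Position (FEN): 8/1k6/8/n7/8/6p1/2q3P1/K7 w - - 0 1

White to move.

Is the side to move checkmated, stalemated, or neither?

White to move; white king on a1.
In check: no.
King squares — b1: attacked by Qc2; a2: attacked by Qc2; b2: attacked by Qc2.
Legal moves for White: none.
Not in check and no legal moves → stalemate.

stalemate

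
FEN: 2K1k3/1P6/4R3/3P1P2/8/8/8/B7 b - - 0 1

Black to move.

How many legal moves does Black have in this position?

2

Black to move; king on e8.
In check: yes, from the white rook on e6.
Legal moves: Kf8, Kf7.
Count: 2.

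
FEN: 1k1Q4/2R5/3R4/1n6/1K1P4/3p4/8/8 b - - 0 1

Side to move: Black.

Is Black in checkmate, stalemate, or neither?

checkmate

Black to move; black king on b8.
In check: yes, from the white queen on d8.
King squares — a7: attacked by Rc7; b7: attacked by Rc7; c7: attacked by Qd8; a8: attacked by Qd8; c8: attacked by Rc7.
Legal moves for Black: none.
In check with no legal moves → checkmate.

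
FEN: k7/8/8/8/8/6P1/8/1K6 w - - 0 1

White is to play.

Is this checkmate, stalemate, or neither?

neither

White to move; white king on b1.
In check: no.
Legal moves for White: Kc2, Kb2, Ka2, Kc1, Ka1, g4.
White has 6 legal moves and is not in check → neither.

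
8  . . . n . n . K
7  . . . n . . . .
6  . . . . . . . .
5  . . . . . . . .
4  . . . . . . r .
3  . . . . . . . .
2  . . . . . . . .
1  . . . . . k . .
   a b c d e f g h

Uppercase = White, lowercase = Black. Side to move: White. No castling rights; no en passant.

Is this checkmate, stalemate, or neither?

stalemate

White to move; white king on h8.
In check: no.
King squares — g7: attacked by Rg4; h7: attacked by Nf8; g8: attacked by Rg4.
Legal moves for White: none.
Not in check and no legal moves → stalemate.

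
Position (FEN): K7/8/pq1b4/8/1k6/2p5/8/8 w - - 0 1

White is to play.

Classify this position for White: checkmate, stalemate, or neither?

White to move; white king on a8.
In check: no.
King squares — a7: attacked by Qb6; b7: attacked by Qb6; b8: attacked by Qb6.
Legal moves for White: none.
Not in check and no legal moves → stalemate.

stalemate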